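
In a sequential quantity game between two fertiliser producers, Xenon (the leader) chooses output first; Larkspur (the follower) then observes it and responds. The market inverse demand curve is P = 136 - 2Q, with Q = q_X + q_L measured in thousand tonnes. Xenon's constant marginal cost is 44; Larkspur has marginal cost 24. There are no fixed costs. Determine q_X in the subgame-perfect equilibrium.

Solve by backward induction. Given q_X, the follower Larkspur maximises π_L = (136 - 2q_X - 2q_L)q_L - 24q_L.
Follower FOC: 112 - 2q_X - 4q_L = 0, so q_L(q_X) = (112 - 2q_X)/4.
Xenon substitutes q_L(q_X) into its own profit: π_X = q_X(136 - 2q_X - (112 - 2q_X)/2) - 44q_X = (80 - q_X)q_X - 44q_X.
Maximising: ∂π_X/∂q_X = 36 - 2q_X = 0, giving q_X = 18.
Then q_L = (112 - 2·18)/4 = 19.

18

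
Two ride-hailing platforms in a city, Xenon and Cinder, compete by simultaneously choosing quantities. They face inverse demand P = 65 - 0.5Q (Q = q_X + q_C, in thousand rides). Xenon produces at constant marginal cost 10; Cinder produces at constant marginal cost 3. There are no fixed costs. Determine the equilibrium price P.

Xenon's profit: π_X = (65 - 0.5Q)q_X - (10q_X). Setting ∂π_X/∂q_X = 0: 55 - q_X - (1/2)(q_C) = 0.
Cinder's profit: π_C = (65 - 0.5Q)q_C - (3q_C). Setting ∂π_C/∂q_C = 0: 62 - q_C - (1/2)(q_X) = 0.
Best responses: q_X = (55 - (1/2)q_C), q_C = (62 - (1/2)q_X).
Substituting one into the other gives q_X = 32 and q_C = 46.
Total output Q = 78, so price P = 65 - (1/2)·78 = 26.

26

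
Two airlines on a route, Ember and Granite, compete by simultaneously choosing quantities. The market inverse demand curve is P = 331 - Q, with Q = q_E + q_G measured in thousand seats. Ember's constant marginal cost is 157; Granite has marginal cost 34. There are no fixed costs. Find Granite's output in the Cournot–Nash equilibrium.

140

Ember's profit: π_E = (331 - Q)q_E - (157q_E). Setting ∂π_E/∂q_E = 0: 174 - 2q_E - (q_G) = 0.
Granite's profit: π_G = (331 - Q)q_G - (34q_G). Setting ∂π_G/∂q_G = 0: 297 - 2q_G - (q_E) = 0.
Rearranging gives the reaction functions q_E = (174 - q_G)/2 and q_G = (297 - q_E)/2.
Substituting one into the other gives q_E = 17 and q_G = 140.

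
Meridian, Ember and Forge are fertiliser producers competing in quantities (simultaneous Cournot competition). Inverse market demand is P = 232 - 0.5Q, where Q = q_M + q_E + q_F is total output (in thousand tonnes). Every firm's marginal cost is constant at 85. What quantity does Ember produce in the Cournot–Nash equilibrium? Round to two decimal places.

A representative firm's profit is π_i = q_i(232 - 0.5Q) - 85q_i.
Setting ∂π_i/∂q_i = 0 with rivals' quantities fixed: 147 - q_i - (1/2)·Σ_{j≠i} q_j = 0.
By symmetry each firm produces the same amount; substituting Σ_{j≠i} q_j = 2q_i yields q_i = 147/2.

73.50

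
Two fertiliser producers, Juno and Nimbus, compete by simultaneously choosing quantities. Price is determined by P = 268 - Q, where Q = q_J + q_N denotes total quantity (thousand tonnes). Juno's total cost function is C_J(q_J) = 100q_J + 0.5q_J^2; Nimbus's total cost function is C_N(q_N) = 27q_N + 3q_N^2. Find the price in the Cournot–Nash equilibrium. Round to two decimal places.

195.91

Juno's profit: π_J = (268 - Q)q_J - (100q_J + (1/2)q_J²). Setting ∂π_J/∂q_J = 0: 168 - 3q_J - (q_N) = 0.
Nimbus's first-order condition: 241 - 8q_N - (q_J) = 0.
So q_J = (168 - q_N)/3 and q_N = (241 - q_J)/8.
Substituting one into the other gives q_J = 1103/23 and q_N = 555/23.
Total output Q = 1658/23, so price P = 268 - 1658/23 = 195.9130.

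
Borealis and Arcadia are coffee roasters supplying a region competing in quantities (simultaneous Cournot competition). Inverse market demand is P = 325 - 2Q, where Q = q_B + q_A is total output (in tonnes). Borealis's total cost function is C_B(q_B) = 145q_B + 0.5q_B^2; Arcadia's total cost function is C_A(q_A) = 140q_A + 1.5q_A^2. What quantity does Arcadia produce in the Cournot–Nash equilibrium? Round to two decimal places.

Borealis's profit: π_B = (325 - 2Q)q_B - (145q_B + (1/2)q_B²). Setting ∂π_B/∂q_B = 0: 180 - 5q_B - 2(q_A) = 0.
Arcadia's first-order condition: 185 - 7q_A - 2(q_B) = 0.
Rearranging gives the reaction functions q_B = (180 - 2q_A)/5 and q_A = (185 - 2q_B)/7.
Substituting one into the other gives q_B = 890/31 and q_A = 565/31.

18.23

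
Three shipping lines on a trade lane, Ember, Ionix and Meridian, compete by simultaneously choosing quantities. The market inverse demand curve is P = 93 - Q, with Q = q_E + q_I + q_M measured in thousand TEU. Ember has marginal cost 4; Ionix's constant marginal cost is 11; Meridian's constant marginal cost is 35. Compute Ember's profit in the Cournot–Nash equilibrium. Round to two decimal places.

1008.06

Ember's profit: π_E = (93 - Q)q_E - (4q_E). Setting ∂π_E/∂q_E = 0: 89 - 2q_E - (q_I + q_M) = 0.
Ionix's first-order condition: 82 - 2q_I - (q_E + q_M) = 0.
Meridian's profit: π_M = (93 - Q)q_M - (35q_M). Setting ∂π_M/∂q_M = 0: 58 - 2q_M - (q_E + q_I) = 0.
Adding the 3 first-order conditions: 229 − 4Q = 0, so Q = 229/4.
Back-substituting: q_E = (89 − 229/4) = 127/4, q_I = (82 − 229/4) = 99/4, q_M = (58 − 229/4) = 3/4.
Price P = 93 - 229/4 = 143/4.
Ember's profit: (143/4 - 4)·(127/4) = 1008.0625.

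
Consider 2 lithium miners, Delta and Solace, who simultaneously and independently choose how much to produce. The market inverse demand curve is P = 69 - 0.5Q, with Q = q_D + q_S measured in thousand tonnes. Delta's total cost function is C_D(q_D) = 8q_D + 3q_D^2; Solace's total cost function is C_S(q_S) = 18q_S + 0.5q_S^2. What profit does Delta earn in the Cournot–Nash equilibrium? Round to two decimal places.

Delta's profit: π_D = (69 - 0.5Q)q_D - (8q_D + 3q_D²). Setting ∂π_D/∂q_D = 0: 61 - 7q_D - (1/2)(q_S) = 0.
Solace's first-order condition: 51 - 2q_S - (1/2)(q_D) = 0.
So q_D = (61 - (1/2)q_S)/7 and q_S = (51 - (1/2)q_D)/2.
Substituting one into the other gives q_D = 386/55 and q_S = 1306/55.
Price P = 69 - (1/2)·(1692/55) = 53.6182.
Delta's profit: 53.6182·(386/55) - 8·(386/55) - 3(386/55)² = 172.3921.

172.39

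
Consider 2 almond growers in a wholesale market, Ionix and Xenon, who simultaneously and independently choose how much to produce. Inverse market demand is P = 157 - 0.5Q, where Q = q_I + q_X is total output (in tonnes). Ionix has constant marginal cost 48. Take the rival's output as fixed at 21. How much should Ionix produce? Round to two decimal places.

With the rival's output fixed at 21, Ionix's profit is π_I = (157 - (1/2)·21 - (1/2)q_I)q_I - (48q_I) = (293/2 - (1/2)q_I)q_I - (48q_I).
∂π_I/∂q_I = 197/2 - q_I = 0, so q_I = 197/2.

98.50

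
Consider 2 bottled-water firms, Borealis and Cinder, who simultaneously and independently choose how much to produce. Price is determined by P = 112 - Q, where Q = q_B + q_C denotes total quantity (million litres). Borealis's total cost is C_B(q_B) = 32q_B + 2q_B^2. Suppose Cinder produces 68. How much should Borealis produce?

2

With the rival's output fixed at 68, Borealis's profit is π_B = (112 - 68 - q_B)q_B - (32q_B + 2q_B²) = (44 - q_B)q_B - (32q_B + 2q_B²).
∂π_B/∂q_B = 12 - 6q_B = 0, so q_B = 2.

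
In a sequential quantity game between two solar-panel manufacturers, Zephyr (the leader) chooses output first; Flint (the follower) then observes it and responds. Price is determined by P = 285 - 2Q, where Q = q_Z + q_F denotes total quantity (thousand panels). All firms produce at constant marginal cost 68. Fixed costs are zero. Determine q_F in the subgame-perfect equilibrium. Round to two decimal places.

27.13

Solve by backward induction. Given q_Z, the follower Flint maximises π_F = (285 - 2q_Z - 2q_F)q_F - 68q_F.
∂π_F/∂q_F = 217 - 2q_Z - 4q_F = 0 gives the reaction function q_F = (217 - 2q_Z)/4.
The leader anticipates this reaction. Substituting into P = 285 - 2Q gives P = 353/2 - q_Z, so π_Z = (353/2 - q_Z)q_Z - 68q_Z.
Leader FOC: 217/2 - 2q_Z = 0, so q_Z = 217/4.
Then q_F = (217 - 2·(217/4))/4 = 217/8.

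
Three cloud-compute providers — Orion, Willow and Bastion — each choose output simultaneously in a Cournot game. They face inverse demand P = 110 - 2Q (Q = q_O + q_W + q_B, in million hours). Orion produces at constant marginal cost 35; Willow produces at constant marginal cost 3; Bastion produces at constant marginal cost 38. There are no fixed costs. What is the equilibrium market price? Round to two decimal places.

46.50

Orion's profit: π_O = (110 - 2Q)q_O - (35q_O). Setting ∂π_O/∂q_O = 0: 75 - 4q_O - 2(q_W + q_B) = 0.
Willow's profit: π_W = (110 - 2Q)q_W - (3q_W). Setting ∂π_W/∂q_W = 0: 107 - 4q_W - 2(q_O + q_B) = 0.
Bastion's profit: π_B = (110 - 2Q)q_B - (38q_B). Setting ∂π_B/∂q_B = 0: 72 - 4q_B - 2(q_O + q_W) = 0.
Summing all 3 equations gives 254 − 8Q = 0, hence Q = 127/4.
Back-substituting: q_O = (75 − 127/2)/2 = 23/4, q_W = (107 − 127/2)/2 = 87/4, q_B = (72 − 127/2)/2 = 17/4.
Total output Q = 127/4, so price P = 110 - 2·(127/4) = 93/2.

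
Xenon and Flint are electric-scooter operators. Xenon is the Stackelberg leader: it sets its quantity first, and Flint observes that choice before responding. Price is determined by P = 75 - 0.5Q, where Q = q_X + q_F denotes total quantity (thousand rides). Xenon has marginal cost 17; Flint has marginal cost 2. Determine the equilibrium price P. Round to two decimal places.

27.75

The follower Flint best-responds to any q_X: π_F = (75 - 0.5Q)q_F - 2q_F.
Follower FOC: 73 - (1/2)q_X - q_F = 0, so q_F(q_X) = (73 - (1/2)q_X).
Xenon substitutes q_F(q_X) into its own profit: π_X = q_X(75 - (1/2)q_X - (73 - (1/2)q_X)/2) - 17q_X = (77/2 - (1/4)q_X)q_X - 17q_X.
Leader FOC: 43/2 - (1/2)q_X = 0, so q_X = 43.
Then q_F = (73 - (1/2)·43) = 103/2.
Total output Q = 189/2, so price P = 75 - (1/2)·(189/2) = 111/4.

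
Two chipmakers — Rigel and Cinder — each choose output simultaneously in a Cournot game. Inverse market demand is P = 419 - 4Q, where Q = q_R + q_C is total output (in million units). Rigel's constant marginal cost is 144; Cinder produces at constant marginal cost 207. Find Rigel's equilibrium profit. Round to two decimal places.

Rigel's profit: π_R = (419 - 4Q)q_R - (144q_R). Setting ∂π_R/∂q_R = 0: 275 - 8q_R - 4(q_C) = 0.
Cinder's first-order condition: 212 - 8q_C - 4(q_R) = 0.
Best responses: q_R = (275 - 4q_C)/8, q_C = (212 - 4q_R)/8.
Substituting one into the other gives q_R = 169/6 and q_C = 149/12.
Price P = 419 - 4·(487/12) = 770/3.
Rigel's profit: (770/3 - 144)·(169/6) = 3173.4444.

3173.44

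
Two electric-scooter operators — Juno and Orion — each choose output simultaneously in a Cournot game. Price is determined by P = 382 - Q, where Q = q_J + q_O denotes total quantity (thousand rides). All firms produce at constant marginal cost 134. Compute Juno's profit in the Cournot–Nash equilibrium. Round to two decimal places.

A representative firm's profit is π_i = q_i(382 - Q) - 134q_i.
First-order condition (treating rivals' output as given): 248 - 2q_i - q_j = 0.
With identical firms every q_j equals q_i, so q_j = q_i and 248 = 3q_i, giving q_i = 248/3.
Price P = 382 - 496/3 = 650/3.
Juno's profit: (650/3 - 134)·(248/3) = 6833.7778.

6833.78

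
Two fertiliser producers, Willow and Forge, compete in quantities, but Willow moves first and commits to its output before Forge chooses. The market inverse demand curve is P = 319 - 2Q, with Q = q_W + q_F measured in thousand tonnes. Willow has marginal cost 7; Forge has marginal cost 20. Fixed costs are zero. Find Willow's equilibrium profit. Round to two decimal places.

Solve by backward induction. Given q_W, the follower Forge maximises π_F = (319 - 2q_W - 2q_F)q_F - 20q_F.
Follower FOC: 299 - 2q_W - 4q_F = 0, so q_F(q_W) = (299 - 2q_W)/4.
The leader anticipates this reaction. Substituting into P = 319 - 2Q gives P = 339/2 - q_W, so π_W = (339/2 - q_W)q_W - 7q_W.
The leader's first-order condition 325/2 - 2q_W = 0 yields q_W = 325/4.
Then q_F = (299 - 2·(325/4))/4 = 273/8.
Price P = 319 - 2·(923/8) = 353/4.
Willow's profit: (353/4 - 7)·(325/4) = 6601.5625.

6601.56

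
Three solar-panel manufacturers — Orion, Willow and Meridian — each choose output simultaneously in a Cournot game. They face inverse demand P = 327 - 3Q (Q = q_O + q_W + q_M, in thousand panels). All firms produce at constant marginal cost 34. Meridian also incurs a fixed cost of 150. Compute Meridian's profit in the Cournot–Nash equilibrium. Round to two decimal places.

A representative firm's profit is π_i = q_i(327 - 3Q) - 34q_i.
First-order condition (treating rivals' output as given): 293 - 6q_i - 3·Σ_{j≠i} q_j = 0.
With identical firms every q_j equals q_i, so Σ_{j≠i} q_j = 2q_i and 293 = 12q_i, giving q_i = 293/12.
Price P = 327 - 3·(293/4) = 429/4.
Meridian's profit: (429/4 - 34)·(293/12) - 150 = 1638.5208.

1638.52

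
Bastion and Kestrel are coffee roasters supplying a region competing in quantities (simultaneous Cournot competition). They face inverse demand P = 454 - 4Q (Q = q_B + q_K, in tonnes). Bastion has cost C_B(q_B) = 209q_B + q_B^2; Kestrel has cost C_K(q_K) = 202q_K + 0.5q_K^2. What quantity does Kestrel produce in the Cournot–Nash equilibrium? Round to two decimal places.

20.81

Bastion's profit: π_B = (454 - 4Q)q_B - (209q_B + q_B²). Setting ∂π_B/∂q_B = 0: 245 - 10q_B - 4(q_K) = 0.
Kestrel's profit: π_K = (454 - 4Q)q_K - (202q_K + (1/2)q_K²). Setting ∂π_K/∂q_K = 0: 252 - 9q_K - 4(q_B) = 0.
Rearranging gives the reaction functions q_B = (245 - 4q_K)/10 and q_K = (252 - 4q_B)/9.
Substituting one into the other gives q_B = 1197/74 and q_K = 770/37.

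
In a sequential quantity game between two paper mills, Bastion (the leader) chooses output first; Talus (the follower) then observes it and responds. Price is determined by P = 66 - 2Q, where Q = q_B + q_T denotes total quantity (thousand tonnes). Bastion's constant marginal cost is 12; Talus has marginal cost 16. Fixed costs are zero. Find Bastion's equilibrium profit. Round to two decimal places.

The follower Talus best-responds to any q_B: π_T = (66 - 2Q)q_T - 16q_T.
Setting the follower's marginal profit to zero, 50 - 2q_B - 4q_T = 0, i.e. q_T = (50 - 2q_B)/4.
The leader anticipates this reaction. Substituting into P = 66 - 2Q gives P = 41 - q_B, so π_B = (41 - q_B)q_B - 12q_B.
Leader FOC: 29 - 2q_B = 0, so q_B = 29/2.
Then q_T = (50 - 2·(29/2))/4 = 21/4.
Price P = 66 - 2·(79/4) = 53/2.
Bastion's profit: (53/2 - 12)·(29/2) = 841/4.

210.25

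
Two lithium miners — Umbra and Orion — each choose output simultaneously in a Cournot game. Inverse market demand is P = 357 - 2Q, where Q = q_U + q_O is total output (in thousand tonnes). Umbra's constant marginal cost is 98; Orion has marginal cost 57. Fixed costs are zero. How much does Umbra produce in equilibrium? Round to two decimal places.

Umbra's profit: π_U = (357 - 2Q)q_U - (98q_U). Setting ∂π_U/∂q_U = 0: 259 - 4q_U - 2(q_O) = 0.
Orion's profit: π_O = (357 - 2Q)q_O - (57q_O). Setting ∂π_O/∂q_O = 0: 300 - 4q_O - 2(q_U) = 0.
Best responses: q_U = (259 - 2q_O)/4, q_O = (300 - 2q_U)/4.
Solving the pair: q_U = 109/3, q_O = 341/6.

36.33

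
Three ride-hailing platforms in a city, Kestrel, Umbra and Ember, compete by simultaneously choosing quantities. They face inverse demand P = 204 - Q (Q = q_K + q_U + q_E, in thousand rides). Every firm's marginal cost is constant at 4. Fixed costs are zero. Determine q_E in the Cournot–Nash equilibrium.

A representative firm's profit is π_i = q_i(204 - Q) - 4q_i.
Setting ∂π_i/∂q_i = 0 with rivals' quantities fixed: 200 - 2q_i - Σ_{j≠i} q_j = 0.
With identical firms every q_j equals q_i, so Σ_{j≠i} q_j = 2q_i and 200 = 4q_i, giving q_i = 50.

50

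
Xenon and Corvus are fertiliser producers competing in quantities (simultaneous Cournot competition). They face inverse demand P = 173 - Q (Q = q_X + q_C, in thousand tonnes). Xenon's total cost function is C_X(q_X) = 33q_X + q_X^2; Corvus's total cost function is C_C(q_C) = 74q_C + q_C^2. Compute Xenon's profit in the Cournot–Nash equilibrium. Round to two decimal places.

1889.08

Xenon's profit: π_X = (173 - Q)q_X - (33q_X + q_X²). Setting ∂π_X/∂q_X = 0: 140 - 4q_X - (q_C) = 0.
Corvus's profit: π_C = (173 - Q)q_C - (74q_C + q_C²). Setting ∂π_C/∂q_C = 0: 99 - 4q_C - (q_X) = 0.
Rearranging gives the reaction functions q_X = (140 - q_C)/4 and q_C = (99 - q_X)/4.
Substituting one into the other gives q_X = 461/15 and q_C = 256/15.
Price P = 173 - 239/5 = 626/5.
Xenon's profit: (626/5)·(461/15) - 33·(461/15) - (461/15)² = 1889.0756.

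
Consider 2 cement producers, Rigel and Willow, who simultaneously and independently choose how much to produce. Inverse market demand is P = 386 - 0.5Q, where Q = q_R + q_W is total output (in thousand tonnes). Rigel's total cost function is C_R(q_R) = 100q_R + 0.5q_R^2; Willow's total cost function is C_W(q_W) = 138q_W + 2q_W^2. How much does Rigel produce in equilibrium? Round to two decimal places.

133.95

Rigel's profit: π_R = (386 - 0.5Q)q_R - (100q_R + (1/2)q_R²). Setting ∂π_R/∂q_R = 0: 286 - 2q_R - (1/2)(q_W) = 0.
Willow's profit: π_W = (386 - 0.5Q)q_W - (138q_W + 2q_W²). Setting ∂π_W/∂q_W = 0: 248 - 5q_W - (1/2)(q_R) = 0.
So q_R = (286 - (1/2)q_W)/2 and q_W = (248 - (1/2)q_R)/5.
Solving the pair: q_R = 133.9487, q_W = 1412/39.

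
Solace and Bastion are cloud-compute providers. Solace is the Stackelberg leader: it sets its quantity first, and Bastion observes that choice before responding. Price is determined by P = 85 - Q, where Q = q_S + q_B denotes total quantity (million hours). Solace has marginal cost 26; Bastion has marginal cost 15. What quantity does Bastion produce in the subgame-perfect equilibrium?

Solve by backward induction. Given q_S, the follower Bastion maximises π_B = (85 - q_S - q_B)q_B - 15q_B.
Setting the follower's marginal profit to zero, 70 - q_S - 2q_B = 0, i.e. q_B = (70 - q_S)/2.
Solace substitutes q_B(q_S) into its own profit: π_S = q_S(85 - q_S - (70 - q_S)/2) - 26q_S = (50 - (1/2)q_S)q_S - 26q_S.
Leader FOC: 24 - q_S = 0, so q_S = 24.
Then q_B = (70 - 24)/2 = 23.

23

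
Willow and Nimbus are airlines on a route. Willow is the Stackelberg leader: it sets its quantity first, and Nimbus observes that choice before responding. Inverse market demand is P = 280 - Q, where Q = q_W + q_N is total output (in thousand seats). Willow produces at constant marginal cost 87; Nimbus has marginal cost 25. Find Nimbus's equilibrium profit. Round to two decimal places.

8977.56

Solve by backward induction. Given q_W, the follower Nimbus maximises π_N = (280 - q_W - q_N)q_N - 25q_N.
∂π_N/∂q_N = 255 - q_W - 2q_N = 0 gives the reaction function q_N = (255 - q_W)/2.
Willow substitutes q_N(q_W) into its own profit: π_W = q_W(280 - q_W - (255 - q_W)/2) - 87q_W = (305/2 - (1/2)q_W)q_W - 87q_W.
The leader's first-order condition 131/2 - q_W = 0 yields q_W = 131/2.
Then q_N = (255 - 131/2)/2 = 379/4.
Price P = 280 - 641/4 = 479/4.
Nimbus's profit: (479/4 - 25)·(379/4) = 8977.5625.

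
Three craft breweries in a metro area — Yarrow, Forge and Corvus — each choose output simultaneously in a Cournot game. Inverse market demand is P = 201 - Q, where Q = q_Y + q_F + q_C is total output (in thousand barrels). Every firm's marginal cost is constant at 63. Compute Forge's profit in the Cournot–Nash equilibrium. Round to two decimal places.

Each firm earns π_i = (201 - Q)q_i - 63q_i.
First-order condition (treating rivals' output as given): 138 - 2q_i - Σ_{j≠i} q_j = 0.
With identical firms every q_j equals q_i, so Σ_{j≠i} q_j = 2q_i and 138 = 4q_i, giving q_i = 69/2.
Price P = 201 - 207/2 = 195/2.
Forge's profit: (195/2 - 63)·(69/2) = 1190.2500.

1190.25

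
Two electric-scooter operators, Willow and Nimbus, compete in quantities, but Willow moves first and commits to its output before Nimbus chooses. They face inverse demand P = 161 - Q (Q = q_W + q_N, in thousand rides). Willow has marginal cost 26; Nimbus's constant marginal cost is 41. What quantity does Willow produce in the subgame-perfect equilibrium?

75

The follower Nimbus best-responds to any q_W: π_N = (161 - Q)q_N - 41q_N.
∂π_N/∂q_N = 120 - q_W - 2q_N = 0 gives the reaction function q_N = (120 - q_W)/2.
Willow substitutes q_N(q_W) into its own profit: π_W = q_W(161 - q_W - (120 - q_W)/2) - 26q_W = (101 - (1/2)q_W)q_W - 26q_W.
The leader's first-order condition 75 - q_W = 0 yields q_W = 75.
Then q_N = (120 - 75)/2 = 45/2.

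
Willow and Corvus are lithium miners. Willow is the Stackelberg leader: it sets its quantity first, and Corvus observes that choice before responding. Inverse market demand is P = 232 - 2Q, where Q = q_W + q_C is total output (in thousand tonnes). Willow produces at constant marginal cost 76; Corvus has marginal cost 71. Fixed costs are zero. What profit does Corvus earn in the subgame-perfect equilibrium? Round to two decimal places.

The follower Corvus best-responds to any q_W: π_C = (232 - 2Q)q_C - 71q_C.
Setting the follower's marginal profit to zero, 161 - 2q_W - 4q_C = 0, i.e. q_C = (161 - 2q_W)/4.
Willow substitutes q_C(q_W) into its own profit: π_W = q_W(232 - 2q_W - (161 - 2q_W)/2) - 76q_W = (303/2 - q_W)q_W - 76q_W.
Leader FOC: 151/2 - 2q_W = 0, so q_W = 151/4.
Then q_C = (161 - 2·(151/4))/4 = 171/8.
Price P = 232 - 2·(473/8) = 455/4.
Corvus's profit: (455/4 - 71)·(171/8) = 913.7813.

913.78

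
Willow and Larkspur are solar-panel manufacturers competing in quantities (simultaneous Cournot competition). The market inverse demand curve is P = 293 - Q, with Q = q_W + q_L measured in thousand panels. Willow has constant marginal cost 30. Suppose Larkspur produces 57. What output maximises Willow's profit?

With the rival's output fixed at 57, Willow's profit is π_W = (293 - 57 - q_W)q_W - (30q_W) = (236 - q_W)q_W - (30q_W).
∂π_W/∂q_W = 206 - 2q_W = 0, so q_W = 103.

103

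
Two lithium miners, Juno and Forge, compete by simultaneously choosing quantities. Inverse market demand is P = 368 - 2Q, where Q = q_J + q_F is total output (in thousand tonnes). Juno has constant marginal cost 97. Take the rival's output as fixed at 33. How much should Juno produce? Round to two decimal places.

With the rival's output fixed at 33, Juno's profit is π_J = (368 - 2·33 - 2q_J)q_J - (97q_J) = (302 - 2q_J)q_J - (97q_J).
∂π_J/∂q_J = 205 - 4q_J = 0, so q_J = 205/4.

51.25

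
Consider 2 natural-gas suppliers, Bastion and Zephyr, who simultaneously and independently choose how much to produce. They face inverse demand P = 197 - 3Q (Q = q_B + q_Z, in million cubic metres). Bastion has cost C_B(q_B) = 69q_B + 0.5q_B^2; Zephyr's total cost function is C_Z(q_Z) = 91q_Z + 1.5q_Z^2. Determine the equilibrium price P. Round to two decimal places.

130.78

Bastion's profit: π_B = (197 - 3Q)q_B - (69q_B + (1/2)q_B²). Setting ∂π_B/∂q_B = 0: 128 - 7q_B - 3(q_Z) = 0.
Zephyr's first-order condition: 106 - 9q_Z - 3(q_B) = 0.
Best responses: q_B = (128 - 3q_Z)/7, q_Z = (106 - 3q_B)/9.
Solving the pair: q_B = 139/9, q_Z = 179/27.
Total output Q = 596/27, so price P = 197 - 3·(596/27) = 1177/9.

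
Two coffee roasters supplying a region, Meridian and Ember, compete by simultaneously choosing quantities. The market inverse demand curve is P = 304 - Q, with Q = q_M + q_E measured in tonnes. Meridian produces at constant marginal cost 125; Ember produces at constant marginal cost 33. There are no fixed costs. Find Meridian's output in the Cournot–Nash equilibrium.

Meridian's profit: π_M = (304 - Q)q_M - (125q_M). Setting ∂π_M/∂q_M = 0: 179 - 2q_M - (q_E) = 0.
Ember's first-order condition: 271 - 2q_E - (q_M) = 0.
Rearranging gives the reaction functions q_M = (179 - q_E)/2 and q_E = (271 - q_M)/2.
Substituting one into the other gives q_M = 29 and q_E = 121.

29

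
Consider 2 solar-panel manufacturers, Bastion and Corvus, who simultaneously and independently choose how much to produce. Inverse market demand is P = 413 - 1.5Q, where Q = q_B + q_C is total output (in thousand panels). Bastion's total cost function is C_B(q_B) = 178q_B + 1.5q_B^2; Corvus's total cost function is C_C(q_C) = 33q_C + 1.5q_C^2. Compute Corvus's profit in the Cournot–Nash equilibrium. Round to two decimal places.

Bastion's profit: π_B = (413 - 1.5Q)q_B - (178q_B + (3/2)q_B²). Setting ∂π_B/∂q_B = 0: 235 - 6q_B - (3/2)(q_C) = 0.
Corvus's first-order condition: 380 - 6q_C - (3/2)(q_B) = 0.
So q_B = (235 - (3/2)q_C)/6 and q_C = (380 - (3/2)q_B)/6.
Substituting one into the other gives q_B = 224/9 and q_C = 514/9.
Price P = 413 - (3/2)·82 = 290.
Corvus's profit: 290·(514/9) - 33·(514/9) - (3/2)(514/9)² = 9785.0370.

9785.04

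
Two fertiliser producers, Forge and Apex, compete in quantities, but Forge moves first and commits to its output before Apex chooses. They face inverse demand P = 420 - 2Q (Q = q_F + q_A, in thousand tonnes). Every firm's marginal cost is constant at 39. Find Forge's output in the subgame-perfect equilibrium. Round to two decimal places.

Solve by backward induction. Given q_F, the follower Apex maximises π_A = (420 - 2q_F - 2q_A)q_A - 39q_A.
Setting the follower's marginal profit to zero, 381 - 2q_F - 4q_A = 0, i.e. q_A = (381 - 2q_F)/4.
Forge substitutes q_A(q_F) into its own profit: π_F = q_F(420 - 2q_F - (381 - 2q_F)/2) - 39q_F = (459/2 - q_F)q_F - 39q_F.
Leader FOC: 381/2 - 2q_F = 0, so q_F = 381/4.
Then q_A = (381 - 2·(381/4))/4 = 381/8.

95.25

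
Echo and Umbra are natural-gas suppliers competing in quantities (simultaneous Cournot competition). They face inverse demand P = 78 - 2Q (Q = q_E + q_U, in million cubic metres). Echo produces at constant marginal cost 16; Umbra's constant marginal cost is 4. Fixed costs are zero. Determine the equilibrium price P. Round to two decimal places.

Echo's profit: π_E = (78 - 2Q)q_E - (16q_E). Setting ∂π_E/∂q_E = 0: 62 - 4q_E - 2(q_U) = 0.
Umbra's profit: π_U = (78 - 2Q)q_U - (4q_U). Setting ∂π_U/∂q_U = 0: 74 - 4q_U - 2(q_E) = 0.
Best responses: q_E = (62 - 2q_U)/4, q_U = (74 - 2q_E)/4.
Solving the pair: q_E = 25/3, q_U = 43/3.
Total output Q = 68/3, so price P = 78 - 2·(68/3) = 98/3.

32.67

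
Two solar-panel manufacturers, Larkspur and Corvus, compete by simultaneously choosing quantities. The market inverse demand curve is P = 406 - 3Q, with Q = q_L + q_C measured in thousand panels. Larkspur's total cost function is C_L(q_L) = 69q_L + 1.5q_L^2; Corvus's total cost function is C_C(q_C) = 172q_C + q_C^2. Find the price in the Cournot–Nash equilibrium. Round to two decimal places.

258.90

Larkspur's profit: π_L = (406 - 3Q)q_L - (69q_L + (3/2)q_L²). Setting ∂π_L/∂q_L = 0: 337 - 9q_L - 3(q_C) = 0.
Corvus's first-order condition: 234 - 8q_C - 3(q_L) = 0.
So q_L = (337 - 3q_C)/9 and q_C = (234 - 3q_L)/8.
Substituting one into the other gives q_L = 1994/63 and q_C = 365/21.
Total output Q = 49.0317, so price P = 406 - 3·49.0317 = 258.9048.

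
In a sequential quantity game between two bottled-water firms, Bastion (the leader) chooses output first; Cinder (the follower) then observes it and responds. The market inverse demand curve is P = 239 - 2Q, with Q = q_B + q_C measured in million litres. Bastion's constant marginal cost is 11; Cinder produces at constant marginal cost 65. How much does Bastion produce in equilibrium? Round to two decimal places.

The follower Cinder best-responds to any q_B: π_C = (239 - 2Q)q_C - 65q_C.
Setting the follower's marginal profit to zero, 174 - 2q_B - 4q_C = 0, i.e. q_C = (174 - 2q_B)/4.
Bastion substitutes q_C(q_B) into its own profit: π_B = q_B(239 - 2q_B - (174 - 2q_B)/2) - 11q_B = (152 - q_B)q_B - 11q_B.
Leader FOC: 141 - 2q_B = 0, so q_B = 141/2.
Then q_C = (174 - 2·(141/2))/4 = 33/4.

70.50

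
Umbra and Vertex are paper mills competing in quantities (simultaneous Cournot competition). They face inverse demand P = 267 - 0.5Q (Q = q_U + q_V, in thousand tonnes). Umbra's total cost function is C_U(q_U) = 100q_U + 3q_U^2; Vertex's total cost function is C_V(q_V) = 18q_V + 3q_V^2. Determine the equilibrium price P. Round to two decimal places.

Umbra's profit: π_U = (267 - 0.5Q)q_U - (100q_U + 3q_U²). Setting ∂π_U/∂q_U = 0: 167 - 7q_U - (1/2)(q_V) = 0.
Vertex's first-order condition: 249 - 7q_V - (1/2)(q_U) = 0.
So q_U = (167 - (1/2)q_V)/7 and q_V = (249 - (1/2)q_U)/7.
Substituting one into the other gives q_U = 21.4256 and q_V = 34.0410.
Total output Q = 832/15, so price P = 267 - (1/2)·(832/15) = 239.2667.

239.27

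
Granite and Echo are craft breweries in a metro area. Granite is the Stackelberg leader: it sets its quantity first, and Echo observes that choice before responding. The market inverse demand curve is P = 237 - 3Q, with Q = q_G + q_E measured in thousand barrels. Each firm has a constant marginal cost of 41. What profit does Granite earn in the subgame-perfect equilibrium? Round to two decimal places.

Solve by backward induction. Given q_G, the follower Echo maximises π_E = (237 - 3q_G - 3q_E)q_E - 41q_E.
Follower FOC: 196 - 3q_G - 6q_E = 0, so q_E(q_G) = (196 - 3q_G)/6.
The leader anticipates this reaction. Substituting into P = 237 - 3Q gives P = 139 - (3/2)q_G, so π_G = (139 - (3/2)q_G)q_G - 41q_G.
Maximising: ∂π_G/∂q_G = 98 - 3q_G = 0, giving q_G = 98/3.
Then q_E = (196 - 3·(98/3))/6 = 49/3.
Price P = 237 - 3·49 = 90.
Granite's profit: (90 - 41)·(98/3) = 1600.6667.

1600.67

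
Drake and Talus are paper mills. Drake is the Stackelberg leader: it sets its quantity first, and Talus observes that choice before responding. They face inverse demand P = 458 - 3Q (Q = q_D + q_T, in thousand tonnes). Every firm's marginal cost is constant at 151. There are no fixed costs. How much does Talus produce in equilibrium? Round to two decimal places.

Solve by backward induction. Given q_D, the follower Talus maximises π_T = (458 - 3q_D - 3q_T)q_T - 151q_T.
Follower FOC: 307 - 3q_D - 6q_T = 0, so q_T(q_D) = (307 - 3q_D)/6.
The leader anticipates this reaction. Substituting into P = 458 - 3Q gives P = 609/2 - (3/2)q_D, so π_D = (609/2 - (3/2)q_D)q_D - 151q_D.
The leader's first-order condition 307/2 - 3q_D = 0 yields q_D = 307/6.
Then q_T = (307 - 3·(307/6))/6 = 307/12.

25.58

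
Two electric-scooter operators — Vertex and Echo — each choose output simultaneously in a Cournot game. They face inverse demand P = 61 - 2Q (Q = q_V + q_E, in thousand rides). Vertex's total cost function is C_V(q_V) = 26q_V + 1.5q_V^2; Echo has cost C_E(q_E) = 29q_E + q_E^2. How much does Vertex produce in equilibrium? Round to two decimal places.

Vertex's profit: π_V = (61 - 2Q)q_V - (26q_V + (3/2)q_V²). Setting ∂π_V/∂q_V = 0: 35 - 7q_V - 2(q_E) = 0.
Echo's first-order condition: 32 - 6q_E - 2(q_V) = 0.
So q_V = (35 - 2q_E)/7 and q_E = (32 - 2q_V)/6.
Solving the pair: q_V = 73/19, q_E = 77/19.

3.84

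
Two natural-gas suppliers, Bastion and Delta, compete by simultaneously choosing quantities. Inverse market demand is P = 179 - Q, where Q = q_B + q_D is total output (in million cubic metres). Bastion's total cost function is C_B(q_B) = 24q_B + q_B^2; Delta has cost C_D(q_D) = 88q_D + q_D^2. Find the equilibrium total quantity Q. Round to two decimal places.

49.20

Bastion's profit: π_B = (179 - Q)q_B - (24q_B + q_B²). Setting ∂π_B/∂q_B = 0: 155 - 4q_B - (q_D) = 0.
Delta's profit: π_D = (179 - Q)q_D - (88q_D + q_D²). Setting ∂π_D/∂q_D = 0: 91 - 4q_D - (q_B) = 0.
Best responses: q_B = (155 - q_D)/4, q_D = (91 - q_B)/4.
Solving the pair: q_B = 529/15, q_D = 209/15.
Total output Q = 529/15 + 209/15 = 246/5.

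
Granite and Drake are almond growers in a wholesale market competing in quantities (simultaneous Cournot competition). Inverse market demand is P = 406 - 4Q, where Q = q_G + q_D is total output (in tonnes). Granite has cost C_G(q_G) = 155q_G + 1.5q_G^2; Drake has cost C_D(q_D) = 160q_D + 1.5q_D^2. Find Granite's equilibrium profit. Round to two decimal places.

Granite's profit: π_G = (406 - 4Q)q_G - (155q_G + (3/2)q_G²). Setting ∂π_G/∂q_G = 0: 251 - 11q_G - 4(q_D) = 0.
Drake's profit: π_D = (406 - 4Q)q_D - (160q_D + (3/2)q_D²). Setting ∂π_D/∂q_D = 0: 246 - 11q_D - 4(q_G) = 0.
Best responses: q_G = (251 - 4q_D)/11, q_D = (246 - 4q_G)/11.
Substituting one into the other gives q_G = 1777/105 and q_D = 1702/105.
Price P = 406 - 4·(497/15) = 273.4667.
Granite's profit: 273.4667·(1777/105) - 155·(1777/105) - (3/2)(1777/105)² = 1575.2843.

1575.28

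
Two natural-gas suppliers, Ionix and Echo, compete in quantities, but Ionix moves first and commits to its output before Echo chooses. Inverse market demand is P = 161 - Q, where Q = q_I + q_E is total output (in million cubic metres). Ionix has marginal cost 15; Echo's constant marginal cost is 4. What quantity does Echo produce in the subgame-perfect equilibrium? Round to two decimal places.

Solve by backward induction. Given q_I, the follower Echo maximises π_E = (161 - q_I - q_E)q_E - 4q_E.
Setting the follower's marginal profit to zero, 157 - q_I - 2q_E = 0, i.e. q_E = (157 - q_I)/2.
Ionix substitutes q_E(q_I) into its own profit: π_I = q_I(161 - q_I - (157 - q_I)/2) - 15q_I = (165/2 - (1/2)q_I)q_I - 15q_I.
The leader's first-order condition 135/2 - q_I = 0 yields q_I = 135/2.
Then q_E = (157 - 135/2)/2 = 179/4.

44.75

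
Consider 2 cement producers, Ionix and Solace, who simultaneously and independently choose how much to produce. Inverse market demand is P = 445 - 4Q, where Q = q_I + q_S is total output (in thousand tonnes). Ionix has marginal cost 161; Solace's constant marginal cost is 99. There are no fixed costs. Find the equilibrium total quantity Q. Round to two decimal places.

52.50

Ionix's profit: π_I = (445 - 4Q)q_I - (161q_I). Setting ∂π_I/∂q_I = 0: 284 - 8q_I - 4(q_S) = 0.
Solace's profit: π_S = (445 - 4Q)q_S - (99q_S). Setting ∂π_S/∂q_S = 0: 346 - 8q_S - 4(q_I) = 0.
So q_I = (284 - 4q_S)/8 and q_S = (346 - 4q_I)/8.
Substituting one into the other gives q_I = 37/2 and q_S = 34.
Total output Q = 37/2 + 34 = 105/2.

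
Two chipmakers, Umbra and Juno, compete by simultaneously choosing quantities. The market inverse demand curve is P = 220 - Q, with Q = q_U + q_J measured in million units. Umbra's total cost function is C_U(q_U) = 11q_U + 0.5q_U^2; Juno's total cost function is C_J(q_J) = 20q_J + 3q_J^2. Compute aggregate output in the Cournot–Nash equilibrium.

81

Umbra's profit: π_U = (220 - Q)q_U - (11q_U + (1/2)q_U²). Setting ∂π_U/∂q_U = 0: 209 - 3q_U - (q_J) = 0.
Juno's first-order condition: 200 - 8q_J - (q_U) = 0.
Rearranging gives the reaction functions q_U = (209 - q_J)/3 and q_J = (200 - q_U)/8.
Substituting one into the other gives q_U = 64 and q_J = 17.
Total output Q = 64 + 17 = 81.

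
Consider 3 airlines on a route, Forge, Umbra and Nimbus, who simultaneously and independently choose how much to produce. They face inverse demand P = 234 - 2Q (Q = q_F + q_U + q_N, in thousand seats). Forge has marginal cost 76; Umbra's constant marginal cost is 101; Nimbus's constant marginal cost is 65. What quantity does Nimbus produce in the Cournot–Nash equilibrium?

27

Forge's profit: π_F = (234 - 2Q)q_F - (76q_F). Setting ∂π_F/∂q_F = 0: 158 - 4q_F - 2(q_U + q_N) = 0.
Umbra's profit: π_U = (234 - 2Q)q_U - (101q_U). Setting ∂π_U/∂q_U = 0: 133 - 4q_U - 2(q_F + q_N) = 0.
Nimbus's profit: π_N = (234 - 2Q)q_N - (65q_N). Setting ∂π_N/∂q_N = 0: 169 - 4q_N - 2(q_F + q_U) = 0.
Adding the 3 first-order conditions: 460 − 8Q = 0, so Q = 115/2.
Back-substituting: q_F = (158 − 115)/2 = 43/2, q_U = (133 − 115)/2 = 9, q_N = (169 − 115)/2 = 27.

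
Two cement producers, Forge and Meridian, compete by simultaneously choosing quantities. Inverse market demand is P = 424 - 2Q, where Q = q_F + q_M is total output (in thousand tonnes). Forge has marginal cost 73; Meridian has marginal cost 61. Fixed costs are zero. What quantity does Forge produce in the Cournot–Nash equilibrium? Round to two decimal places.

Forge's profit: π_F = (424 - 2Q)q_F - (73q_F). Setting ∂π_F/∂q_F = 0: 351 - 4q_F - 2(q_M) = 0.
Meridian's first-order condition: 363 - 4q_M - 2(q_F) = 0.
So q_F = (351 - 2q_M)/4 and q_M = (363 - 2q_F)/4.
Solving the pair: q_F = 113/2, q_M = 125/2.

56.50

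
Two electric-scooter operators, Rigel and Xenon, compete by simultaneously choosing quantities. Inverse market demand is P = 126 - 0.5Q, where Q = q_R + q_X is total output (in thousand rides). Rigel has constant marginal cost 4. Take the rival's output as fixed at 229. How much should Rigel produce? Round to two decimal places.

7.50

With the rival's output fixed at 229, Rigel's profit is π_R = (126 - (1/2)·229 - (1/2)q_R)q_R - (4q_R) = (23/2 - (1/2)q_R)q_R - (4q_R).
∂π_R/∂q_R = 15/2 - q_R = 0, so q_R = 15/2.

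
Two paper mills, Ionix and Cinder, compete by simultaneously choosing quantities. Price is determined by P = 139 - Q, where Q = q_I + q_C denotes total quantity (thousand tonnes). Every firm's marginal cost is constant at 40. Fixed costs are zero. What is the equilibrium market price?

73

A representative firm's profit is π_i = q_i(139 - Q) - 40q_i.
First-order condition (treating rivals' output as given): 99 - 2q_i - q_j = 0.
With identical firms every q_j equals q_i, so q_j = q_i and 99 = 3q_i, giving q_i = 33.
Total output Q = 66, so price P = 139 - 66 = 73.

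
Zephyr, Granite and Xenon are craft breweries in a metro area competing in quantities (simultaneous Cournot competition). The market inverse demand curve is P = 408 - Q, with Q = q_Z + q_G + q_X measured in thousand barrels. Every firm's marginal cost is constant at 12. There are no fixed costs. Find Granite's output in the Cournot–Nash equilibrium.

99

Each firm earns π_i = (408 - Q)q_i - 12q_i.
Setting ∂π_i/∂q_i = 0 with rivals' quantities fixed: 396 - 2q_i - Σ_{j≠i} q_j = 0.
With identical firms every q_j equals q_i, so Σ_{j≠i} q_j = 2q_i and 396 = 4q_i, giving q_i = 99.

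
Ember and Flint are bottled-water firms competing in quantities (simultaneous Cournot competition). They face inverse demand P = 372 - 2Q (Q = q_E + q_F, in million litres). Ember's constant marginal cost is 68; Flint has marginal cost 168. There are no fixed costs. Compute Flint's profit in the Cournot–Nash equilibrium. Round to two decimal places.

600.89

Ember's profit: π_E = (372 - 2Q)q_E - (68q_E). Setting ∂π_E/∂q_E = 0: 304 - 4q_E - 2(q_F) = 0.
Flint's profit: π_F = (372 - 2Q)q_F - (168q_F). Setting ∂π_F/∂q_F = 0: 204 - 4q_F - 2(q_E) = 0.
Best responses: q_E = (304 - 2q_F)/4, q_F = (204 - 2q_E)/4.
Solving the pair: q_E = 202/3, q_F = 52/3.
Price P = 372 - 2·(254/3) = 608/3.
Flint's profit: (608/3 - 168)·(52/3) = 600.8889.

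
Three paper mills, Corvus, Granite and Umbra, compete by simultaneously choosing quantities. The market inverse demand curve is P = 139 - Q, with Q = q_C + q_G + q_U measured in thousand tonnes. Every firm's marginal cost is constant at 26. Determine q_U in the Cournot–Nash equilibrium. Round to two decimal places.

Each firm earns π_i = (139 - Q)q_i - 26q_i.
First-order condition (treating rivals' output as given): 113 - 2q_i - Σ_{j≠i} q_j = 0.
With identical firms every q_j equals q_i, so Σ_{j≠i} q_j = 2q_i and 113 = 4q_i, giving q_i = 113/4.

28.25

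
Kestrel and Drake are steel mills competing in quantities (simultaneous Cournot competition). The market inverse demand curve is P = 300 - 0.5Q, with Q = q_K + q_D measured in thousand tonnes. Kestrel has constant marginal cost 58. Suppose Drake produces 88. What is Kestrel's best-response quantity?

198

With the rival's output fixed at 88, Kestrel's profit is π_K = (300 - (1/2)·88 - (1/2)q_K)q_K - (58q_K) = (256 - (1/2)q_K)q_K - (58q_K).
∂π_K/∂q_K = 198 - q_K = 0, so q_K = 198.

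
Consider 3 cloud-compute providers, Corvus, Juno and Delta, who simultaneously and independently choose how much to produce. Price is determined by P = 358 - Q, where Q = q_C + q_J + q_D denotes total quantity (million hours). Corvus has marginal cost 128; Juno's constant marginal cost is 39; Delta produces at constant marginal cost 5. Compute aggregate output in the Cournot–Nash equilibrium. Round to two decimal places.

225.50

Corvus's profit: π_C = (358 - Q)q_C - (128q_C). Setting ∂π_C/∂q_C = 0: 230 - 2q_C - (q_J + q_D) = 0.
Juno's first-order condition: 319 - 2q_J - (q_C + q_D) = 0.
Delta's first-order condition: 353 - 2q_D - (q_C + q_J) = 0.
Summing all 3 equations gives 902 − 4Q = 0, hence Q = 451/2.
Back-substituting: q_C = (230 − 451/2) = 9/2, q_J = (319 − 451/2) = 187/2, q_D = (353 − 451/2) = 255/2.
Total output Q = 9/2 + 187/2 + 255/2 = 451/2.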